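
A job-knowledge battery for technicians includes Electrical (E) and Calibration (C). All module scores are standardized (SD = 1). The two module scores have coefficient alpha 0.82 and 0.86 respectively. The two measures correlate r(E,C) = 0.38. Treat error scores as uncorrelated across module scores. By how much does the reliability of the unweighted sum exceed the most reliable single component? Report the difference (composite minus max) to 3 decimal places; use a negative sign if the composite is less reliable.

0.024

Var(sum) = 2 + 0.76 = 2.76; true-score variance = 1.68 + 0.76 = 2.44; composite reliability = 0.8841.
Max component reliability = 0.8600.
Difference = 0.8841 − 0.8600 = 0.024.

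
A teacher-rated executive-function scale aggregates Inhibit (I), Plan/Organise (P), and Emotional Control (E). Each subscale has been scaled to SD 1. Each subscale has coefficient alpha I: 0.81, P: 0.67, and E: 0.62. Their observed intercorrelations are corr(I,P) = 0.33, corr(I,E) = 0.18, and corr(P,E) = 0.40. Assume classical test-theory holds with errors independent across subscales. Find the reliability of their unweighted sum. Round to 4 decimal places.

0.8133

Var(I+P+E) = 3 + 2·[0.33 + 0.18 + 0.40] = 3 + 1.82 = 4.82.
With uncorrelated errors the cross-covariances are all true-score covariance, so they carry over unchanged; only the diagonal terms shrink to ρᵢσᵢ².
True-score variance = [0.81 + 0.67 + 0.62] + 1.82 = 2.1 + 1.82 = 3.92.
Reliability = 3.92 / 4.82 = 0.8133.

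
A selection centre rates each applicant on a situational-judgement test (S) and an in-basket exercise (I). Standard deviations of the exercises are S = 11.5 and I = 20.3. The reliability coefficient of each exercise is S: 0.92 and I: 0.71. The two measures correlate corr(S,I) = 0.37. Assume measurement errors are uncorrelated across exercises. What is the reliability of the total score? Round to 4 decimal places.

0.8186

Var(S+I) = 11.5² + 20.3² + 2·[11.5·20.3·0.37] = 544.34 + 172.753 = 717.093.
Under uncorrelated errors the observed covariances equal the true-score covariances, so only the own-variance terms attenuate.
True-score variance = [11.5²·0.92 + 20.3²·0.71] + 172.753 = 414.254 + 172.753 = 587.007.
Reliability = 587.007 / 717.093 = 0.8186.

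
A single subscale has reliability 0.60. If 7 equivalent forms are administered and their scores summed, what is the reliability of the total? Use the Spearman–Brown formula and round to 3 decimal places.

0.913

ρ_k = kρ / (1 + (k−1)ρ) = 7·0.60 / (1 + 6·0.60) = 4.200 / 4.600 = 0.913.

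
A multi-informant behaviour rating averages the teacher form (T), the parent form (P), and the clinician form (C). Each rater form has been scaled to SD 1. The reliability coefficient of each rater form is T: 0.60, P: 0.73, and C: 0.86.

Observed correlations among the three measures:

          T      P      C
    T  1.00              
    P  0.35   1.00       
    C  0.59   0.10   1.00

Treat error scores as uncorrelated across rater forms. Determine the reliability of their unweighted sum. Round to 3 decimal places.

Var(T+P+C) = 3 + 2·[0.35 + 0.59 + 0.10] = 3 + 2.08 = 5.08.
Under uncorrelated errors the observed covariances equal the true-score covariances, so only the own-variance terms attenuate.
True-score variance = [0.60 + 0.73 + 0.86] + 2.08 = 2.19 + 2.08 = 4.27.
Reliability = 4.27 / 5.08 = 0.841.

0.841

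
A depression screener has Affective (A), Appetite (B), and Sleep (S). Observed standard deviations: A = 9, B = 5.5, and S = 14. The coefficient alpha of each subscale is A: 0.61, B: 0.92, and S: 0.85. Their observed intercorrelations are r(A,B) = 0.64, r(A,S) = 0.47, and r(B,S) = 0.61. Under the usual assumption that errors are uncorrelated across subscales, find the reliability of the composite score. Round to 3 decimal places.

0.891

Var(A+B+S) = 9² + 5.5² + 14² + 2·[9·5.5·0.64 + 9·14·0.47 + 5.5·14·0.61] = 307.25 + 275.74 = 582.99.
Because errors are independent across components, Cov(Tᵢ,Tⱼ) = Cov(Xᵢ,Xⱼ); the off-diagonal part of the true-score variance is the same as above.
True-score variance = [9²·0.61 + 5.5²·0.92 + 14²·0.85] + 275.74 = 243.84 + 275.74 = 519.58.
Reliability = 519.58 / 582.99 = 0.891.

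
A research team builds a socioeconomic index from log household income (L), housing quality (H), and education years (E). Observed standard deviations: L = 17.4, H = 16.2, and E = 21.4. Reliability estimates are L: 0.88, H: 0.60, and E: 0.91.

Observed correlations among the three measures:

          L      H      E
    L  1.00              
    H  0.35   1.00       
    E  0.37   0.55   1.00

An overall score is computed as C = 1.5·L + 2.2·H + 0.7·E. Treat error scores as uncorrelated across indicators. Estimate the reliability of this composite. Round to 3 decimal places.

0.835

Var(C) = 1.5²·17.4² + 2.2²·16.2² + 0.7²·21.4² + 2·[3.3·17.4·16.2·0.35 + 1.05·17.4·21.4·0.37 + 1.54·16.2·21.4·0.55] = 2175.82 + 1527.74 = 3703.56.
Because errors are independent across components, Cov(Tᵢ,Tⱼ) = Cov(Xᵢ,Xⱼ); the off-diagonal part of the true-score variance is the same as above.
True-score variance = [1.5²·17.4²·0.88 + 2.2²·16.2²·0.60 + 0.7²·21.4²·0.91] + 1527.74 = 1565.79 + 1527.74 = 3093.54.
Reliability = 3093.54 / 3703.56 = 0.835.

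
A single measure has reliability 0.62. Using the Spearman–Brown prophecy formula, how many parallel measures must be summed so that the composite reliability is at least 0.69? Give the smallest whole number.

k ≥ ρ*(1−ρ₁)/(ρ₁(1−ρ*)) = 0.69·0.38 / (0.62·0.31) = 1.364.
Smallest integer k = 2.

2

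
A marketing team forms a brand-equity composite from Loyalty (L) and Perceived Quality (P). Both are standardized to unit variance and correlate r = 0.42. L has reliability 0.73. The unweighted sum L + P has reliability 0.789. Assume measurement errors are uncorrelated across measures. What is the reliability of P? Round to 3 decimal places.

0.671

Var(L+P) = 2 + 2·0.42 = 2.840.
True-score variance = ρ_L + ρ_P + 2·0.42, so 0.789 = (0.73 + ρ_P + 0.84) / 2.840.
ρ_P = 0.789·2.840 − 0.73 − 0.84 = 0.671.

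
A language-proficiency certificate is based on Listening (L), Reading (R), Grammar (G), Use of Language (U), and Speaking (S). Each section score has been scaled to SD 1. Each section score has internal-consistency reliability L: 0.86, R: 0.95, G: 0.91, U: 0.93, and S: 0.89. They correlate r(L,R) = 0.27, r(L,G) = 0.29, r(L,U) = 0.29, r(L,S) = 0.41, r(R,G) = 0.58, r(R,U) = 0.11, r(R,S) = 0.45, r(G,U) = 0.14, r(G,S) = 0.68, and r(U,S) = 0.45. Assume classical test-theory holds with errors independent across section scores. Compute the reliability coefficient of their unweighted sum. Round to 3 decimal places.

0.963

Var(L+R+G+U+S) = 5 + 2·[0.27 + 0.29 + 0.29 + 0.41 + 0.58 + 0.11 + 0.45 + 0.14 + 0.68 + 0.45] = 5 + 7.34 = 12.34.
Because errors are independent across components, Cov(Tᵢ,Tⱼ) = Cov(Xᵢ,Xⱼ); the off-diagonal part of the true-score variance is the same as above.
True-score variance = [0.86 + 0.95 + 0.91 + 0.93 + 0.89] + 7.34 = 4.54 + 7.34 = 11.88.
Reliability = 11.88 / 12.34 = 0.963.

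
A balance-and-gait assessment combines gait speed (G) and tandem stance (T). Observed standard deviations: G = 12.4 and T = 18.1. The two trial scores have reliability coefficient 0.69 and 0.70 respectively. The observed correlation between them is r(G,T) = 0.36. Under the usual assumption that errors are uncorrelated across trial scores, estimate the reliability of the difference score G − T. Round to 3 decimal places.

Var(G−T) = 12.4² + 18.1² − 2·12.4·18.1·0.36 = 481.37 − 161.597 = 319.773.
Because errors are independent across components, Cov(Tᵢ,Tⱼ) = Cov(Xᵢ,Xⱼ); the off-diagonal part of the true-score variance is the same as above.
True-score variance = [12.4²·0.69 + 18.1²·0.70] − 161.597 = 335.421 − 161.597 = 173.825.
Reliability = 173.825 / 319.773 = 0.544.

0.544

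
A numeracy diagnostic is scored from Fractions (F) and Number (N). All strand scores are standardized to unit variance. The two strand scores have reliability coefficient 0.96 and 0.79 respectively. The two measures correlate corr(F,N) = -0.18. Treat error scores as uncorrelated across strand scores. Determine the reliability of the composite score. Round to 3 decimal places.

Var(F+N) = 2 + 2·[(-0.18)] = 2 − 0.36 = 1.64.
Under uncorrelated errors the observed covariances equal the true-score covariances, so only the own-variance terms attenuate.
True-score variance = [0.96 + 0.79] − 0.36 = 1.75 − 0.36 = 1.39.
Reliability = 1.39 / 1.64 = 0.848.

0.848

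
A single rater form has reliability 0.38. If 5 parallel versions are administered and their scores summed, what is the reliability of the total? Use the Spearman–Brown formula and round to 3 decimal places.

0.754

ρ_k = kρ / (1 + (k−1)ρ) = 5·0.38 / (1 + 4·0.38) = 1.900 / 2.520 = 0.754.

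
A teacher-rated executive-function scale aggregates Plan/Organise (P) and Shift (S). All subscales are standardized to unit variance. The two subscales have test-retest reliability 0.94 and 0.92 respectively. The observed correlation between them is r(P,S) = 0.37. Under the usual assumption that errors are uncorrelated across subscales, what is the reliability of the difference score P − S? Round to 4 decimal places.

0.8889

Var(P−S) = 1 + 1 − 2·0.37 = 2 − 0.74 = 1.26.
With uncorrelated errors the cross-covariances are all true-score covariance, so they carry over unchanged; only the diagonal terms shrink to ρᵢσᵢ².
True-score variance = [0.94 + 0.92] − 0.74 = 1.86 − 0.74 = 1.12.
Reliability = 1.12 / 1.26 = 0.8889.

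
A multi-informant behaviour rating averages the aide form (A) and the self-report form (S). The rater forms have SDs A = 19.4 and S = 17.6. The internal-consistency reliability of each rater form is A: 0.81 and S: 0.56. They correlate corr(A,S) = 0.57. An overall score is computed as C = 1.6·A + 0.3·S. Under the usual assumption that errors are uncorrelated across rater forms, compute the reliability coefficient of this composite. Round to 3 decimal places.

0.834

Var(C) = 1.6²·19.4² + 0.3²·17.6² + 2·[0.48·19.4·17.6·0.57] = 991.36 + 186.836 = 1178.2.
Under uncorrelated errors the observed covariances equal the true-score covariances, so only the own-variance terms attenuate.
True-score variance = [1.6²·19.4²·0.81 + 0.3²·17.6²·0.56] + 186.836 = 796.032 + 186.836 = 982.868.
Reliability = 982.868 / 1178.2 = 0.834.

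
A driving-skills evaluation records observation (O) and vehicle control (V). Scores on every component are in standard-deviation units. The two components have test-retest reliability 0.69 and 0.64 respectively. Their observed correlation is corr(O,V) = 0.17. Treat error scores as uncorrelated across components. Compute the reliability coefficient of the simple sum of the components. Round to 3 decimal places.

0.714

Var(O+V) = 2 + 2·[0.17] = 2 + 0.34 = 2.34.
Under uncorrelated errors the observed covariances equal the true-score covariances, so only the own-variance terms attenuate.
True-score variance = [0.69 + 0.64] + 0.34 = 1.33 + 0.34 = 1.67.
Reliability = 1.67 / 2.34 = 0.714.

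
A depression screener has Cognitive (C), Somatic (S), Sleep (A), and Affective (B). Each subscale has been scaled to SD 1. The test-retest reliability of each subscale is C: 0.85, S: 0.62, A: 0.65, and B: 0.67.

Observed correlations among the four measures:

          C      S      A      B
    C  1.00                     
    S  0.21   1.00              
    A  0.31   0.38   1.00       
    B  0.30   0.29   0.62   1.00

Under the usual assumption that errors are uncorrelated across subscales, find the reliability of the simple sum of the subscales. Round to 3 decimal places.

0.853

Var(C+S+A+B) = 4 + 2·[0.21 + 0.31 + 0.30 + 0.38 + 0.29 + 0.62] = 4 + 4.22 = 8.22.
Under uncorrelated errors the observed covariances equal the true-score covariances, so only the own-variance terms attenuate.
True-score variance = [0.85 + 0.62 + 0.65 + 0.67] + 4.22 = 2.79 + 4.22 = 7.01.
Reliability = 7.01 / 8.22 = 0.853.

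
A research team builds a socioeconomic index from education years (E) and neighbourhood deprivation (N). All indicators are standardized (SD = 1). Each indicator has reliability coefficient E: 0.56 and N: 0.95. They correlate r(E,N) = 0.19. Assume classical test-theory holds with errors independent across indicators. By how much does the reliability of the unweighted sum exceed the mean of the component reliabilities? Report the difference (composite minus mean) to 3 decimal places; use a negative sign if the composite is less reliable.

0.039

Var(sum) = 2 + 0.38 = 2.38; true-score variance = 1.51 + 0.38 = 1.89; composite reliability = 0.7941.
Mean component reliability = 0.7550.
Difference = 0.7941 − 0.7550 = 0.039.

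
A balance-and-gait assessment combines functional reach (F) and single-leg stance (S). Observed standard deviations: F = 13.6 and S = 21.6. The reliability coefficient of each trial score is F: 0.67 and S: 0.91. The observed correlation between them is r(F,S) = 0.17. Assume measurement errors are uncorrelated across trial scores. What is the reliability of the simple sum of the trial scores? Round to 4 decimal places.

0.8629

Var(F+S) = 13.6² + 21.6² + 2·[13.6·21.6·0.17] = 651.52 + 99.8784 = 751.398.
With uncorrelated errors the cross-covariances are all true-score covariance, so they carry over unchanged; only the diagonal terms shrink to ρᵢσᵢ².
True-score variance = [13.6²·0.67 + 21.6²·0.91] + 99.8784 = 548.493 + 99.8784 = 648.371.
Reliability = 648.371 / 751.398 = 0.8629.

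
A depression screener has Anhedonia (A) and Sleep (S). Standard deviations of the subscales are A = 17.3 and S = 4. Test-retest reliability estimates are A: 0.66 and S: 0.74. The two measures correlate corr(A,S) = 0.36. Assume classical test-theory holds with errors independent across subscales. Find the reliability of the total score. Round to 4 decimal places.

0.7099

Var(A+S) = 17.3² + 4² + 2·[17.3·4·0.36] = 315.29 + 49.824 = 365.114.
With uncorrelated errors the cross-covariances are all true-score covariance, so they carry over unchanged; only the diagonal terms shrink to ρᵢσᵢ².
True-score variance = [17.3²·0.66 + 4²·0.74] + 49.824 = 209.371 + 49.824 = 259.195.
Reliability = 259.195 / 365.114 = 0.7099.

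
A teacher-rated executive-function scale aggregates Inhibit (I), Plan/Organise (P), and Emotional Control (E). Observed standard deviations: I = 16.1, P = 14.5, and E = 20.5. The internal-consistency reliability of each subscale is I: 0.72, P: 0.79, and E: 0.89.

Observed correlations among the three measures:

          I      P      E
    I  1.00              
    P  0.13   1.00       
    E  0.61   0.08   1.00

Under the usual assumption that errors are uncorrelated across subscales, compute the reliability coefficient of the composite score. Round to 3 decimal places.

Var(I+P+E) = 16.1² + 14.5² + 20.5² + 2·[16.1·14.5·0.13 + 16.1·20.5·0.61 + 14.5·20.5·0.08] = 889.71 + 510.918 = 1400.63.
With uncorrelated errors the cross-covariances are all true-score covariance, so they carry over unchanged; only the diagonal terms shrink to ρᵢσᵢ².
True-score variance = [16.1²·0.72 + 14.5²·0.79 + 20.5²·0.89] + 510.918 = 726.751 + 510.918 = 1237.67.
Reliability = 1237.67 / 1400.63 = 0.884.

0.884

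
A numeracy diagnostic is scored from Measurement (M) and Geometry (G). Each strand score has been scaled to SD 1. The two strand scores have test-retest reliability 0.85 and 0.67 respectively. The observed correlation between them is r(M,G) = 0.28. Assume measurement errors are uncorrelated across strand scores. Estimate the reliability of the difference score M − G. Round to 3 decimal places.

Var(M−G) = 1 + 1 − 2·0.28 = 2 − 0.56 = 1.44.
Under uncorrelated errors the observed covariances equal the true-score covariances, so only the own-variance terms attenuate.
True-score variance = [0.85 + 0.67] − 0.56 = 1.52 − 0.56 = 0.96.
Reliability = 0.96 / 1.44 = 0.667.

0.667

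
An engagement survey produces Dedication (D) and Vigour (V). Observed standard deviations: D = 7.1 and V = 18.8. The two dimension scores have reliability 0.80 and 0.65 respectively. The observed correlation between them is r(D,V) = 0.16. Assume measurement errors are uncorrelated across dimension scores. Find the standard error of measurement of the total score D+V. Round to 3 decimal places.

11.567

Var(total) = 403.85 + 42.7136 = 446.564.
True-score variance = 270.064 + 42.7136 = 312.778, so reliability = 0.7004.
Error variance = 446.564 − 312.778 = 133.786; SEM = √133.786 = 11.567.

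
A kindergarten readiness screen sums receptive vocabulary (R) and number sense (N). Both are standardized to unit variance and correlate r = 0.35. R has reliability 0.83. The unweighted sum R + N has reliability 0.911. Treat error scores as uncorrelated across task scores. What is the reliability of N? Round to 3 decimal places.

Var(R+N) = 2 + 2·0.35 = 2.700.
True-score variance = ρ_R + ρ_N + 2·0.35, so 0.911 = (0.83 + ρ_N + 0.70) / 2.700.
ρ_N = 0.911·2.700 − 0.83 − 0.70 = 0.930.

0.930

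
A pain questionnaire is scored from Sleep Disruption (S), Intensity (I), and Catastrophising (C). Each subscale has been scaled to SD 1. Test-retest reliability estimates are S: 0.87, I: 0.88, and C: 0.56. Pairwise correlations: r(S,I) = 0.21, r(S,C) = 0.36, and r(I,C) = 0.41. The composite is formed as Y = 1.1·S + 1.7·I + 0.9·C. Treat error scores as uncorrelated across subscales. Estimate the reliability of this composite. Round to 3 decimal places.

Var(Y) = 1.1² + 1.7² + 0.9² + 2·[1.87·0.21 + 0.99·0.36 + 1.53·0.41] = 4.91 + 2.7528 = 7.6628.
Because errors are independent across components, Cov(Tᵢ,Tⱼ) = Cov(Xᵢ,Xⱼ); the off-diagonal part of the true-score variance is the same as above.
True-score variance = [1.1²·0.87 + 1.7²·0.88 + 0.9²·0.56] + 2.7528 = 4.0495 + 2.7528 = 6.8023.
Reliability = 6.8023 / 7.6628 = 0.888.

0.888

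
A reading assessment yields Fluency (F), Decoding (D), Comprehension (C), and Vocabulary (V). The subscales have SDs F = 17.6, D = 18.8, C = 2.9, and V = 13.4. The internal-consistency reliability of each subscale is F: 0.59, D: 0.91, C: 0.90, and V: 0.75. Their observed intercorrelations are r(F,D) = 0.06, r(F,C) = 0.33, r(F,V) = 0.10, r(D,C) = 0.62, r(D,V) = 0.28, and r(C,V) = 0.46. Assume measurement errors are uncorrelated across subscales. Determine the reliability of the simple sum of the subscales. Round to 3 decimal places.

0.832

Var(F+D+C+V) = 17.6² + 18.8² + 2.9² + 13.4² + 2·[17.6·18.8·0.06 + 17.6·2.9·0.33 + 17.6·13.4·0.10 + 18.8·2.9·0.62 + 18.8·13.4·0.28 + 2.9·13.4·0.46] = 851.17 + 364.991 = 1216.16.
Under uncorrelated errors the observed covariances equal the true-score covariances, so only the own-variance terms attenuate.
True-score variance = [17.6²·0.59 + 18.8²·0.91 + 2.9²·0.90 + 13.4²·0.75] + 364.991 = 646.628 + 364.991 = 1011.62.
Reliability = 1011.62 / 1216.16 = 0.832.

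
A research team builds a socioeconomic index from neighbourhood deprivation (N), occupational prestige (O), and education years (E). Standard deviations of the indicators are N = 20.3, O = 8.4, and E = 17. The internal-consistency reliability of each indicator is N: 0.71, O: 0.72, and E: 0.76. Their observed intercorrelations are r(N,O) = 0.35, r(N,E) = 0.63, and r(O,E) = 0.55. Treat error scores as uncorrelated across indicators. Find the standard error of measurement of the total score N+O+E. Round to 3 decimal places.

14.444

Var(total) = 771.65 + 711.27 = 1482.92.
True-score variance = 563.027 + 711.27 = 1274.3, so reliability = 0.8593.
Error variance = 1482.92 − 1274.3 = 208.623; SEM = √208.623 = 14.444.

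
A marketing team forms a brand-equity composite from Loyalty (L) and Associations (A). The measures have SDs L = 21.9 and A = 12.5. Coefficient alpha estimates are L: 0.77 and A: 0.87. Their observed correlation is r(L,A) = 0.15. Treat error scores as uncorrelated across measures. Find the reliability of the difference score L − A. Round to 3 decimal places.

Var(L−A) = 21.9² + 12.5² − 2·21.9·12.5·0.15 = 635.86 − 82.125 = 553.735.
Because errors are independent across components, Cov(Tᵢ,Tⱼ) = Cov(Xᵢ,Xⱼ); the off-diagonal part of the true-score variance is the same as above.
True-score variance = [21.9²·0.77 + 12.5²·0.87] − 82.125 = 505.237 − 82.125 = 423.112.
Reliability = 423.112 / 553.735 = 0.764.

0.764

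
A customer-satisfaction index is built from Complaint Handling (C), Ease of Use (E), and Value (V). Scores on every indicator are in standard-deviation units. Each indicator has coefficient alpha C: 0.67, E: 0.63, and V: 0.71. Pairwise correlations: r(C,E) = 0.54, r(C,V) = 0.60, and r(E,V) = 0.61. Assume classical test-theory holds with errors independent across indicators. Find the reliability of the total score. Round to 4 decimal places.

Var(C+E+V) = 3 + 2·[0.54 + 0.60 + 0.61] = 3 + 3.5 = 6.5.
Because errors are independent across components, Cov(Tᵢ,Tⱼ) = Cov(Xᵢ,Xⱼ); the off-diagonal part of the true-score variance is the same as above.
True-score variance = [0.67 + 0.63 + 0.71] + 3.5 = 2.01 + 3.5 = 5.51.
Reliability = 5.51 / 6.5 = 0.8477.

0.8477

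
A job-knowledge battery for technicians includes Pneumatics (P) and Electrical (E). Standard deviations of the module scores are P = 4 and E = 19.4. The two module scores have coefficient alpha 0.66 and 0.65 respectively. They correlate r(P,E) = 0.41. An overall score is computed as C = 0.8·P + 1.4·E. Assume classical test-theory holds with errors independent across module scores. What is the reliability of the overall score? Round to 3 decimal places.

Var(C) = 0.8²·4² + 1.4²·19.4² + 2·[1.12·4·19.4·0.41] = 747.906 + 71.2678 = 819.173.
Under uncorrelated errors the observed covariances equal the true-score covariances, so only the own-variance terms attenuate.
True-score variance = [0.8²·4²·0.66 + 1.4²·19.4²·0.65] + 71.2678 = 486.241 + 71.2678 = 557.509.
Reliability = 557.509 / 819.173 = 0.681.

0.681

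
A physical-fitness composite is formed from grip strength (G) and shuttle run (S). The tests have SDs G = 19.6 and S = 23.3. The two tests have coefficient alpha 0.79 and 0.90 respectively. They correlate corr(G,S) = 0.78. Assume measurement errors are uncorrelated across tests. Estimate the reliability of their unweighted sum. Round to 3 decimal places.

Var(G+S) = 19.6² + 23.3² + 2·[19.6·23.3·0.78] = 927.05 + 712.421 = 1639.47.
With uncorrelated errors the cross-covariances are all true-score covariance, so they carry over unchanged; only the diagonal terms shrink to ρᵢσᵢ².
True-score variance = [19.6²·0.79 + 23.3²·0.90] + 712.421 = 792.087 + 712.421 = 1504.51.
Reliability = 1504.51 / 1639.47 = 0.918.

0.918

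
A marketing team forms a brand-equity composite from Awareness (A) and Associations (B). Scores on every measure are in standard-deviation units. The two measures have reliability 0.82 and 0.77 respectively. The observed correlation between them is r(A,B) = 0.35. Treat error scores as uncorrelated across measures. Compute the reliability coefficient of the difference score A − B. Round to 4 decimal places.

Var(A−B) = 1 + 1 − 2·0.35 = 2 − 0.7 = 1.3.
With uncorrelated errors the cross-covariances are all true-score covariance, so they carry over unchanged; only the diagonal terms shrink to ρᵢσᵢ².
True-score variance = [0.82 + 0.77] − 0.7 = 1.59 − 0.7 = 0.89.
Reliability = 0.89 / 1.3 = 0.6846.

0.6846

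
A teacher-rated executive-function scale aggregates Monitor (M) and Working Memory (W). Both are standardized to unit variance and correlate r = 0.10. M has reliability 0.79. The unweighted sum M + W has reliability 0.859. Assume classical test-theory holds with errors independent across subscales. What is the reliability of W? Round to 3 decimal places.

Var(M+W) = 2 + 2·0.10 = 2.200.
True-score variance = ρ_M + ρ_W + 2·0.10, so 0.859 = (0.79 + ρ_W + 0.20) / 2.200.
ρ_W = 0.859·2.200 − 0.79 − 0.20 = 0.900.

0.900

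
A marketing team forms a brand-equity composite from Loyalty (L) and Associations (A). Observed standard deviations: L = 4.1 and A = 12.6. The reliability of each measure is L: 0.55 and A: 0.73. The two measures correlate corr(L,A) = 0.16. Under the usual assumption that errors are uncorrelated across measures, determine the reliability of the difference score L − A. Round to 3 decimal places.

Var(L−A) = 4.1² + 12.6² − 2·4.1·12.6·0.16 = 175.57 − 16.5312 = 159.039.
Under uncorrelated errors the observed covariances equal the true-score covariances, so only the own-variance terms attenuate.
True-score variance = [4.1²·0.55 + 12.6²·0.73] − 16.5312 = 125.14 − 16.5312 = 108.609.
Reliability = 108.609 / 159.039 = 0.683.

0.683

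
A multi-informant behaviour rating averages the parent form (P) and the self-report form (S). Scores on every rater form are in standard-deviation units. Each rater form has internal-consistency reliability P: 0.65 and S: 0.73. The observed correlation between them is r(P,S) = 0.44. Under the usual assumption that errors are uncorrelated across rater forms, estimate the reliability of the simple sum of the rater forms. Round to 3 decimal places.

Var(P+S) = 2 + 2·[0.44] = 2 + 0.88 = 2.88.
Because errors are independent across components, Cov(Tᵢ,Tⱼ) = Cov(Xᵢ,Xⱼ); the off-diagonal part of the true-score variance is the same as above.
True-score variance = [0.65 + 0.73] + 0.88 = 1.38 + 0.88 = 2.26.
Reliability = 2.26 / 2.88 = 0.785.

0.785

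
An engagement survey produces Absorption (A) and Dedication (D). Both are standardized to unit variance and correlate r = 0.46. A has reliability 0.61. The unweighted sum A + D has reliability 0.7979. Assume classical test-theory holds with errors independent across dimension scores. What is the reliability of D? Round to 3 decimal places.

0.800

Var(A+D) = 2 + 2·0.46 = 2.920.
True-score variance = ρ_A + ρ_D + 2·0.46, so 0.7979 = (0.61 + ρ_D + 0.92) / 2.920.
ρ_D = 0.7979·2.920 − 0.61 − 0.92 = 0.800.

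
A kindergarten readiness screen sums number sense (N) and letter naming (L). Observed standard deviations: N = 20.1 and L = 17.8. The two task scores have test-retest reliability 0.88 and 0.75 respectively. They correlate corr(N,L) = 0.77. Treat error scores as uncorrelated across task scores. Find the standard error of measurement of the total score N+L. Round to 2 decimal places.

11.30

Var(total) = 720.85 + 550.981 = 1271.83.
True-score variance = 593.159 + 550.981 = 1144.14, so reliability = 0.8996.
Error variance = 1271.83 − 1144.14 = 127.691; SEM = √127.691 = 11.30.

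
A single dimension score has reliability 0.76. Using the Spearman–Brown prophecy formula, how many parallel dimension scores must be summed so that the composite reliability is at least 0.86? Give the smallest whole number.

2

k ≥ ρ*(1−ρ₁)/(ρ₁(1−ρ*)) = 0.86·0.24 / (0.76·0.14) = 1.940.
Smallest integer k = 2.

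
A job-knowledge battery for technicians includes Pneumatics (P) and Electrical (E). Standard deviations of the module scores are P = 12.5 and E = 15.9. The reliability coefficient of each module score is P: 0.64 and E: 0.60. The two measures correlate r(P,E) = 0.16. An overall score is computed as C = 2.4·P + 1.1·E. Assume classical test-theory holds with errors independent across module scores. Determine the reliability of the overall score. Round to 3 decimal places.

0.675

Var(C) = 2.4²·12.5² + 1.1²·15.9² + 2·[2.64·12.5·15.9·0.16] = 1205.9 + 167.904 = 1373.8.
Under uncorrelated errors the observed covariances equal the true-score covariances, so only the own-variance terms attenuate.
True-score variance = [2.4²·12.5²·0.64 + 1.1²·15.9²·0.60] + 167.904 = 759.54 + 167.904 = 927.444.
Reliability = 927.444 / 1373.8 = 0.675.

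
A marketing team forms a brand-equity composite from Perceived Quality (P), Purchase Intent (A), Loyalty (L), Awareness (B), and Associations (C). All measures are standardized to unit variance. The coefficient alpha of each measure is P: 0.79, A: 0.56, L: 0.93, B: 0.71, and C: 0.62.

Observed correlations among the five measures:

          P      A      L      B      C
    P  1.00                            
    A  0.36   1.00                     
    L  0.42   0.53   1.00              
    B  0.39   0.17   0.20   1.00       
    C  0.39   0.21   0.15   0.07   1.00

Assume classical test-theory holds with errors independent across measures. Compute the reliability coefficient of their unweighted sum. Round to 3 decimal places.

Var(P+A+L+B+C) = 5 + 2·[0.36 + 0.42 + 0.39 + 0.39 + 0.53 + 0.17 + 0.21 + 0.20 + 0.15 + 0.07] = 5 + 5.78 = 10.78.
With uncorrelated errors the cross-covariances are all true-score covariance, so they carry over unchanged; only the diagonal terms shrink to ρᵢσᵢ².
True-score variance = [0.79 + 0.56 + 0.93 + 0.71 + 0.62] + 5.78 = 3.61 + 5.78 = 9.39.
Reliability = 9.39 / 10.78 = 0.871.

0.871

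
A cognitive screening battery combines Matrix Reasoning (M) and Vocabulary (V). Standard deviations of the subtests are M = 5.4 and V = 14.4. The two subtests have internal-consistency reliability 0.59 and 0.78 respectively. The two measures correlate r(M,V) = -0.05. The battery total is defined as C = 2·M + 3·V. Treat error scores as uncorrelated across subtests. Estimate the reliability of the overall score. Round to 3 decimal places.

Var(C) = 2²·5.4² + 3²·14.4² + 2·[6·5.4·14.4·(-0.05)] = 1982.88 − 46.656 = 1936.22.
Because errors are independent across components, Cov(Tᵢ,Tⱼ) = Cov(Xᵢ,Xⱼ); the off-diagonal part of the true-score variance is the same as above.
True-score variance = [2²·5.4²·0.59 + 3²·14.4²·0.78] − 46.656 = 1524.48 − 46.656 = 1477.83.
Reliability = 1477.83 / 1936.22 = 0.763.

0.763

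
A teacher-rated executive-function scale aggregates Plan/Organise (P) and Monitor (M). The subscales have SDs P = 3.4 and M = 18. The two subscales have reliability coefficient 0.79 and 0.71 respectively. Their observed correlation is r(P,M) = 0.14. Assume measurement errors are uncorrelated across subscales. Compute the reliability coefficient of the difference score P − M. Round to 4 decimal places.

Var(P−M) = 3.4² + 18² − 2·3.4·18·0.14 = 335.56 − 17.136 = 318.424.
With uncorrelated errors the cross-covariances are all true-score covariance, so they carry over unchanged; only the diagonal terms shrink to ρᵢσᵢ².
True-score variance = [3.4²·0.79 + 18²·0.71] − 17.136 = 239.172 − 17.136 = 222.036.
Reliability = 222.036 / 318.424 = 0.6973.

0.6973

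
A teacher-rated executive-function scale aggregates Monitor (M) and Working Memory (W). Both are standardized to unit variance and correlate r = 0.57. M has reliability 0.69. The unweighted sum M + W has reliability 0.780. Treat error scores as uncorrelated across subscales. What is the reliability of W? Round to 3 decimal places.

Var(M+W) = 2 + 2·0.57 = 3.140.
True-score variance = ρ_M + ρ_W + 2·0.57, so 0.780 = (0.69 + ρ_W + 1.14) / 3.140.
ρ_W = 0.780·3.140 − 0.69 − 1.14 = 0.619.

0.619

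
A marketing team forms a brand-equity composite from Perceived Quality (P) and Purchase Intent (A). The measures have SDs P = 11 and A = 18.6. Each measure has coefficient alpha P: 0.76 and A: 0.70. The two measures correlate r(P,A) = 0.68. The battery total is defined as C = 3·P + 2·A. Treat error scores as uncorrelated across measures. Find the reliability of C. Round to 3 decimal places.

0.837

Var(C) = 3²·11² + 2²·18.6² + 2·[6·11·18.6·0.68] = 2472.84 + 1669.54 = 4142.38.
With uncorrelated errors the cross-covariances are all true-score covariance, so they carry over unchanged; only the diagonal terms shrink to ρᵢσᵢ².
True-score variance = [3²·11²·0.76 + 2²·18.6²·0.70] + 1669.54 = 1796.33 + 1669.54 = 3465.86.
Reliability = 3465.86 / 4142.38 = 0.837.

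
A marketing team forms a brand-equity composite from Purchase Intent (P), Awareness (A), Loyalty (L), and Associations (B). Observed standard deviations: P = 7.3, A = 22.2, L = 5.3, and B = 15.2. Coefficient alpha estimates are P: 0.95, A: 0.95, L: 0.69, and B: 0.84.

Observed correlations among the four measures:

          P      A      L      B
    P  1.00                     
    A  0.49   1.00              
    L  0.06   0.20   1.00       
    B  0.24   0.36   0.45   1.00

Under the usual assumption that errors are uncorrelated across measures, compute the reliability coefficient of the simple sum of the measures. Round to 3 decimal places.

Var(P+A+L+B) = 7.3² + 22.2² + 5.3² + 15.2² + 2·[7.3·22.2·0.49 + 7.3·5.3·0.06 + 7.3·15.2·0.24 + 22.2·5.3·0.20 + 22.2·15.2·0.36 + 5.3·15.2·0.45] = 805.26 + 579.247 = 1384.51.
With uncorrelated errors the cross-covariances are all true-score covariance, so they carry over unchanged; only the diagonal terms shrink to ρᵢσᵢ².
True-score variance = [7.3²·0.95 + 22.2²·0.95 + 5.3²·0.69 + 15.2²·0.84] + 579.247 = 732.279 + 579.247 = 1311.53.
Reliability = 1311.53 / 1384.51 = 0.947.

0.947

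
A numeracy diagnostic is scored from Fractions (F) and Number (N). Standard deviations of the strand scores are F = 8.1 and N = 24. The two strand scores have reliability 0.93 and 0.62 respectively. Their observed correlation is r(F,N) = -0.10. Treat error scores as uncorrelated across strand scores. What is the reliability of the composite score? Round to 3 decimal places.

Var(F+N) = 8.1² + 24² + 2·[8.1·24·(-0.10)] = 641.61 − 38.88 = 602.73.
With uncorrelated errors the cross-covariances are all true-score covariance, so they carry over unchanged; only the diagonal terms shrink to ρᵢσᵢ².
True-score variance = [8.1²·0.93 + 24²·0.62] − 38.88 = 418.137 − 38.88 = 379.257.
Reliability = 379.257 / 602.73 = 0.629.

0.629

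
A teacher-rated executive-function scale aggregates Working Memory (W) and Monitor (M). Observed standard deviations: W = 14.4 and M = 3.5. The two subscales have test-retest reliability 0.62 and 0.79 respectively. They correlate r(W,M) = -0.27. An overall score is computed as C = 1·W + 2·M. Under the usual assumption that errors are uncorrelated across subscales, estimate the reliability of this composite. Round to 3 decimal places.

Var(C) = 14.4² + 2²·3.5² + 2·[2·14.4·3.5·(-0.27)] = 256.36 − 54.432 = 201.928.
With uncorrelated errors the cross-covariances are all true-score covariance, so they carry over unchanged; only the diagonal terms shrink to ρᵢσᵢ².
True-score variance = [14.4²·0.62 + 2²·3.5²·0.79] − 54.432 = 167.273 − 54.432 = 112.841.
Reliability = 112.841 / 201.928 = 0.559.

0.559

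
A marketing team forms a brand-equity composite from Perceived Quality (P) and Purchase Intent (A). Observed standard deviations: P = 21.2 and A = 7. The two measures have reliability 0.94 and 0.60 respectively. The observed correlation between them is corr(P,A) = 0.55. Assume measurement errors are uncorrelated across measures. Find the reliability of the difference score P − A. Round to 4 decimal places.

Var(P−A) = 21.2² + 7² − 2·21.2·7·0.55 = 498.44 − 163.24 = 335.2.
Because errors are independent across components, Cov(Tᵢ,Tⱼ) = Cov(Xᵢ,Xⱼ); the off-diagonal part of the true-score variance is the same as above.
True-score variance = [21.2²·0.94 + 7²·0.60] − 163.24 = 451.874 − 163.24 = 288.634.
Reliability = 288.634 / 335.2 = 0.8611.

0.8611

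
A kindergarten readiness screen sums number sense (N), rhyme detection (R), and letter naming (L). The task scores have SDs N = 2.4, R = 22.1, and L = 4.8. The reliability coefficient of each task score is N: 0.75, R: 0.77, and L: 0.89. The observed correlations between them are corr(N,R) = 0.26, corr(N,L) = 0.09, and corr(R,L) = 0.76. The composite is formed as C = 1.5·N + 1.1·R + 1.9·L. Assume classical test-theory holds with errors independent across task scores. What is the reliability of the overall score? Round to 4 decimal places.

0.8621

Var(C) = 1.5²·2.4² + 1.1²·22.1² + 1.9²·4.8² + 2·[1.65·2.4·22.1·0.26 + 2.85·2.4·4.8·0.09 + 2.09·22.1·4.8·0.76] = 687.111 + 388.413 = 1075.52.
With uncorrelated errors the cross-covariances are all true-score covariance, so they carry over unchanged; only the diagonal terms shrink to ρᵢσᵢ².
True-score variance = [1.5²·2.4²·0.75 + 1.1²·22.1²·0.77 + 1.9²·4.8²·0.89] + 388.413 = 538.797 + 388.413 = 927.21.
Reliability = 927.21 / 1075.52 = 0.8621.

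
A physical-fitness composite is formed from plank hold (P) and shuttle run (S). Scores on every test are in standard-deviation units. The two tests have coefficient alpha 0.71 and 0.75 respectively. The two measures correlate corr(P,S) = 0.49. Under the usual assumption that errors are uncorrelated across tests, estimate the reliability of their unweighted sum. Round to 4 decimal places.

0.8188

Var(P+S) = 2 + 2·[0.49] = 2 + 0.98 = 2.98.
With uncorrelated errors the cross-covariances are all true-score covariance, so they carry over unchanged; only the diagonal terms shrink to ρᵢσᵢ².
True-score variance = [0.71 + 0.75] + 0.98 = 1.46 + 0.98 = 2.44.
Reliability = 2.44 / 2.98 = 0.8188.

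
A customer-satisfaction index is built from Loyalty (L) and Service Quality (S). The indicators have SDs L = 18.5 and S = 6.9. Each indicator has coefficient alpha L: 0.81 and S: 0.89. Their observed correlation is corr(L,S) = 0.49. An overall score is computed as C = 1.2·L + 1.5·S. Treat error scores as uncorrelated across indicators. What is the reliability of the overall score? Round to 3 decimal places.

Var(C) = 1.2²·18.5² + 1.5²·6.9² + 2·[1.8·18.5·6.9·0.49] = 599.962 + 225.175 = 825.137.
With uncorrelated errors the cross-covariances are all true-score covariance, so they carry over unchanged; only the diagonal terms shrink to ρᵢσᵢ².
True-score variance = [1.2²·18.5²·0.81 + 1.5²·6.9²·0.89] + 225.175 = 494.539 + 225.175 = 719.714.
Reliability = 719.714 / 825.137 = 0.872.

0.872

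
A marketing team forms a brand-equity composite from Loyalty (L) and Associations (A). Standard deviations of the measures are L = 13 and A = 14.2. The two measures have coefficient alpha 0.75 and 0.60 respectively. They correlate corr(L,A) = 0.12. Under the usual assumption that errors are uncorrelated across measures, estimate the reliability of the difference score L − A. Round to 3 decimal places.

Var(L−A) = 13² + 14.2² − 2·13·14.2·0.12 = 370.64 − 44.304 = 326.336.
Under uncorrelated errors the observed covariances equal the true-score covariances, so only the own-variance terms attenuate.
True-score variance = [13²·0.75 + 14.2²·0.60] − 44.304 = 247.734 − 44.304 = 203.43.
Reliability = 203.43 / 326.336 = 0.623.

0.623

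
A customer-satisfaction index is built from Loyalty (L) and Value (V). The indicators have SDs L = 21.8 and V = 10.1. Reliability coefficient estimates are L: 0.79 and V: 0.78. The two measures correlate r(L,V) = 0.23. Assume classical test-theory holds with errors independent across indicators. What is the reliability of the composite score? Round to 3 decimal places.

Var(L+V) = 21.8² + 10.1² + 2·[21.8·10.1·0.23] = 577.25 + 101.283 = 678.533.
With uncorrelated errors the cross-covariances are all true-score covariance, so they carry over unchanged; only the diagonal terms shrink to ρᵢσᵢ².
True-score variance = [21.8²·0.79 + 10.1²·0.78] + 101.283 = 455.007 + 101.283 = 556.29.
Reliability = 556.29 / 678.533 = 0.820.

0.820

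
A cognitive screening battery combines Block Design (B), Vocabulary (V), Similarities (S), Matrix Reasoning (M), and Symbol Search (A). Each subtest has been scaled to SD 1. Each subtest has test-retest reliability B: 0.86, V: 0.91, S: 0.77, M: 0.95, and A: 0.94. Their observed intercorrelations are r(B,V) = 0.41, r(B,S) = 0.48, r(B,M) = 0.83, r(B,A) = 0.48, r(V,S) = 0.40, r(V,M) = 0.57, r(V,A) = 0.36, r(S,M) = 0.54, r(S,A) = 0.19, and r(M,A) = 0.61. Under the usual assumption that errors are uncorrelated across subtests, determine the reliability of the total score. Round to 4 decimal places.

Var(B+V+S+M+A) = 5 + 2·[0.41 + 0.48 + 0.83 + 0.48 + 0.40 + 0.57 + 0.36 + 0.54 + 0.19 + 0.61] = 5 + 9.74 = 14.74.
With uncorrelated errors the cross-covariances are all true-score covariance, so they carry over unchanged; only the diagonal terms shrink to ρᵢσᵢ².
True-score variance = [0.86 + 0.91 + 0.77 + 0.95 + 0.94] + 9.74 = 4.43 + 9.74 = 14.17.
Reliability = 14.17 / 14.74 = 0.9613.

0.9613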